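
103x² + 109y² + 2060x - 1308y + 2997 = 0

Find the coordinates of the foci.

Collect terms: 103(x² + 20x) + 109(y² - 12y) = -2997
Completing the square gives 103(x + 10)² + 109(y - 6)² = -2997 + 10300 + 3924 = 11227.
Divide through by 11227 to get (x + 10)²/109 + (y - 6)²/103 = 1.
Ellipse, center (-10, 6), major axis horizontal; a² = 109, b² = 103.
c² = a² - b² = 109 - 103 = 6, so c = √6.
Foci lie on the horizontal axis through the center: (h ± c, k).

(-10 - √6, 6) and (-10 + √6, 6)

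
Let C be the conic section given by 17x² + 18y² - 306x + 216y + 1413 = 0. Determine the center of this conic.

Group: 17(x² - 18x) + 18(y² + 12y) = -1413
Completing the square gives 17(x - 9)² + 18(y + 6)² = -1413 + 1377 + 648 = 612.
Divide through by 612 to get (x - 9)²/36 + (y + 6)²/34 = 1.
Ellipse with center (9, -6).

(9, -6)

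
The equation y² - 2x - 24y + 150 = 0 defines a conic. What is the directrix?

x = 5/2

Only y is squared. Complete the square in y: (y - 12)² = 2(x - 3).
Vertex (3, 12); 4p = 2 so p = 1/2. Opens right.
Directrix is the vertical line x = h − p = 3 − (1/2) = 5/2.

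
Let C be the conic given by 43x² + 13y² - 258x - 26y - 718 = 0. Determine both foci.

Group the x- and y-terms: 43(x² - 6x) + 13(y² - 2y) = 718
43(x - 3)² + 13(y - 1)² = 718 + 387 + 13 = 1118
Divide by 1118: (x - 3)²/26 + (y - 1)²/86 = 1
Ellipse, center (3, 1), major axis vertical; a² = 86, b² = 26.
c² = a² - b² = 86 - 26 = 60, so c = 2√15.
Foci lie on the vertical axis through the center: (h, k ± c).

(3, 1 - 2√15) and (3, 1 + 2√15)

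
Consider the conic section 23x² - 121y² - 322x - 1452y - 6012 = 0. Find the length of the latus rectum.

46/11

Rearranging, 23(x² - 14x) -121(y² + 12y) = 6012.
Completing the square gives 23(x - 7)² -121(y + 6)² = 6012 + 1127 - 4356 = 2783.
Divide through by 2783 to get (x - 7)²/121 - (y + 6)²/23 = 1.
Hyperbola, center (7, -6), transverse axis horizontal; a² = 121, b² = 23.
Latus rectum length = 2b²/a = 2·23/11 = 46/11.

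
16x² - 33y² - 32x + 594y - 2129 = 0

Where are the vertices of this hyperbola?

(1, 5) and (1, 13)

Rearranging, 16(x² - 2x) -33(y² - 18y) = 2129.
Completing the square gives 16(x - 1)² -33(y - 9)² = 2129 + 16 - 2673 = -528.
Dividing both sides by -528: (y - 9)²/16 - (x - 1)²/33 = 1
Hyperbola, center (1, 9), transverse axis vertical; a² = 16, b² = 33.
a = 4. Vertices at (h, k ± a).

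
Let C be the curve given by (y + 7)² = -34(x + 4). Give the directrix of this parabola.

Vertex (-4, -7); 4p = -34 so p = -17/2. Opens left.
Directrix is the vertical line x = h − p = -4 − (-17/2) = 9/2.

x = 9/2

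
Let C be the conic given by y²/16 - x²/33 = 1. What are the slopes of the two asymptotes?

4√33/33 and -4√33/33

Center (0, 0). The positive term is the y-term, so the transverse axis is vertical; a² = 16, b² = 33.
For a vertical hyperbola the asymptotes have slope ±a/b.
Here that is ±4/√33 = ±4√33/33.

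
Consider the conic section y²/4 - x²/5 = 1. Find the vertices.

(0, -2) and (0, 2)

Center (0, 0). The positive term is the y-term, so the transverse axis is vertical; a² = 4, b² = 5.
a = 2. Vertices at (h, k ± a).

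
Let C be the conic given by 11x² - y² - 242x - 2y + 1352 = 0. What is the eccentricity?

Group: 11(x² - 22x) -(y² + 2y) = -1352
Complete the square in x and y: 11(x - 11)² -(y + 1)² = -1352 + 1331 - 1 = -22
Dividing both sides by -22: (y + 1)²/22 - (x - 11)²/2 = 1
Hyperbola, center (11, -1), transverse axis vertical; a² = 22, b² = 2.
c² = a² + b² = 24, so c = 2√6.
e = c/a = 2√6/√22 = 2√33/11.

e = 2√33/11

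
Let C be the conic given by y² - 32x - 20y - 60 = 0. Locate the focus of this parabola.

Only y is squared. Complete the square in y: (y - 10)² = 32(x + 5).
Vertex (-5, 10); 4p = 32 so p = 8. Opens right.
Focus is p units from the vertex along the axis: (h + p, k).

(3, 10)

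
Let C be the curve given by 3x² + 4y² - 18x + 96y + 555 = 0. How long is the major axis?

8

3(x² - 6x) + 4(y² + 24y) = -555
Completing the square gives 3(x - 3)² + 4(y + 12)² = -555 + 27 + 576 = 48.
Dividing both sides by 48: (x - 3)²/16 + (y + 12)²/12 = 1
Ellipse, center (3, -12), major axis horizontal; a² = 16, b² = 12.
a² = 16 so a = 4; the major axis has length 2a = 8.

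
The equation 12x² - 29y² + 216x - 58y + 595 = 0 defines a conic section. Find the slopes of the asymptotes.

Rearranging, 12(x² + 18x) -29(y² + 2y) = -595.
Completing the square gives 12(x + 9)² -29(y + 1)² = -595 + 972 - 29 = 348.
Dividing both sides by 348: (x + 9)²/29 - (y + 1)²/12 = 1
Hyperbola, center (-9, -1), transverse axis horizontal; a² = 29, b² = 12.
For a horizontal hyperbola the asymptotes have slope ±b/a.
Here that is ±2√3/√29 = ±2√87/29.

2√87/29 and -2√87/29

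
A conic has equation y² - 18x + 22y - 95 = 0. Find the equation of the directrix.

Only y is squared. Complete the square in y: (y + 11)² = 18(x + 12).
Vertex (-12, -11); 4p = 18 so p = 9/2. Opens right.
Directrix is the vertical line x = h − p = -12 − (9/2) = -33/2.

x = -33/2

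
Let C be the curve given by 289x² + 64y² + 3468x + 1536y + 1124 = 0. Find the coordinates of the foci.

(-6, -27) and (-6, 3)

Group: 289(x² + 12x) + 64(y² + 24y) = -1124
Completing the square gives 289(x + 6)² + 64(y + 12)² = -1124 + 10404 + 9216 = 18496.
Divide by 18496: (x + 6)²/64 + (y + 12)²/289 = 1
Ellipse, center (-6, -12), major axis vertical; a² = 289, b² = 64.
c² = a² - b² = 289 - 64 = 225, so c = 15.
Foci lie on the vertical axis through the center: (h, k ± c).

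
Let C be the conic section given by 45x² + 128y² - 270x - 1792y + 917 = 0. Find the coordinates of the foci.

Rearranging, 45(x² - 6x) + 128(y² - 14y) = -917.
45(x - 3)² + 128(y - 7)² = -917 + 405 + 6272 = 5760
Divide by 5760: (x - 3)²/128 + (y - 7)²/45 = 1
Ellipse, center (3, 7), major axis horizontal; a² = 128, b² = 45.
c² = a² - b² = 128 - 45 = 83, so c = √83.
Foci lie on the horizontal axis through the center: (h ± c, k).

(3 - √83, 7) and (3 + √83, 7)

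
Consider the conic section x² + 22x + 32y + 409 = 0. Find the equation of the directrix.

Only x is squared. Complete the square in x: (x + 11)² = -32(y + 9).
Vertex (-11, -9); 4p = -32 so p = -8. Opens down.
Directrix is the horizontal line y = k − p = -9 − (-8) = -1.

y = -1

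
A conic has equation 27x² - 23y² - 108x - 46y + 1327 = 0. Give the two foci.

27(x² - 4x) -23(y² + 2y) = -1327
Complete the square: 27(x - 2)² -23(y + 1)² = -1327 + 108 - 23 = -1242
Divide by -1242: (y + 1)²/54 - (x - 2)²/46 = 1
Hyperbola, center (2, -1), transverse axis vertical; a² = 54, b² = 46.
c² = a² + b² = 54 + 46 = 100, so c = 10.
Foci lie on the vertical axis through the center: (h, k ± c).

(2, -11) and (2, 9)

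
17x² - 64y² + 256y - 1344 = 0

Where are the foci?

Group: 17x² -64(y² - 4y) = 1344
Complete the square: 17x² -64(y - 2)² = 1344 + 0 - 256 = 1088
Divide through by 1088 to get x²/64 - (y - 2)²/17 = 1.
Hyperbola, center (0, 2), transverse axis horizontal; a² = 64, b² = 17.
c² = a² + b² = 64 + 17 = 81, so c = 9.
Foci lie on the horizontal axis through the center: (h ± c, k).

(-9, 2) and (9, 2)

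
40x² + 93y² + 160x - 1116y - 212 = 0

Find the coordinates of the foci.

(-2 - √53, 6) and (-2 + √53, 6)

Collect terms: 40(x² + 4x) + 93(y² - 12y) = 212
Complete the square in x and y: 40(x + 2)² + 93(y - 6)² = 212 + 160 + 3348 = 3720
Divide through by 3720 to get (x + 2)²/93 + (y - 6)²/40 = 1.
Ellipse, center (-2, 6), major axis horizontal; a² = 93, b² = 40.
c² = a² - b² = 93 - 40 = 53, so c = √53.
Foci lie on the horizontal axis through the center: (h ± c, k).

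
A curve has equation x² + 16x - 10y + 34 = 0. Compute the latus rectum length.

Only x is squared. Complete the square in x: (x + 8)² = 10(y + 3).
Vertex (-8, -3); 4p = 10 so p = 5/2. Opens up.
Latus rectum length = |4p| = 10.

10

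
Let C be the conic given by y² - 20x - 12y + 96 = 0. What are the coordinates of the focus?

Only y is squared. Complete the square in y: (y - 6)² = 20(x - 3).
Vertex (3, 6); 4p = 20 so p = 5. Opens right.
Focus is p units from the vertex along the axis: (h + p, k).

(8, 6)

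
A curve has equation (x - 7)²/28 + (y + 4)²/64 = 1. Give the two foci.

Center (7, -4). The larger denominator 64 sits under the y-term, so the major axis is vertical; a² = 64, b² = 28.
c² = a² - b² = 64 - 28 = 36, so c = 6.
Foci lie on the vertical axis through the center: (h, k ± c).

(7, -10) and (7, 2)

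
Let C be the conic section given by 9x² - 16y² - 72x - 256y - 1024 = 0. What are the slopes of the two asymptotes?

Group the x- and y-terms: 9(x² - 8x) -16(y² + 16y) = 1024
Completing the square gives 9(x - 4)² -16(y + 8)² = 1024 + 144 - 1024 = 144.
Divide by 144: (x - 4)²/16 - (y + 8)²/9 = 1
Hyperbola, center (4, -8), transverse axis horizontal; a² = 16, b² = 9.
For a horizontal hyperbola the asymptotes have slope ±b/a.
Here that is ±3/4.

3/4 and -3/4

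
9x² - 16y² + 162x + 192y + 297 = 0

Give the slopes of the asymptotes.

3/4 and -3/4

Group: 9(x² + 18x) -16(y² - 12y) = -297
Completing the square gives 9(x + 9)² -16(y - 6)² = -297 + 729 - 576 = -144.
Divide by -144: (y - 6)²/9 - (x + 9)²/16 = 1
Hyperbola, center (-9, 6), transverse axis vertical; a² = 9, b² = 16.
For a vertical hyperbola the asymptotes have slope ±a/b.
Here that is ±3/4.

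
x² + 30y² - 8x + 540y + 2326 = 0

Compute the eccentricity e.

Group the x- and y-terms: (x² - 8x) + 30(y² + 18y) = -2326
Complete the square: (x - 4)² + 30(y + 9)² = -2326 + 16 + 2430 = 120
Divide through by 120 to get (x - 4)²/120 + (y + 9)²/4 = 1.
Ellipse, center (4, -9), major axis horizontal; a² = 120, b² = 4.
c² = a² - b² = 116, so c = 2√29.
e = c/a = 2√29/2√30 = √870/30.

e = √870/30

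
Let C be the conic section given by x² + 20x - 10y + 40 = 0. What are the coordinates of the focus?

Only x is squared. Complete the square in x: (x + 10)² = 10(y + 6).
Vertex (-10, -6); 4p = 10 so p = 5/2. Opens up.
Focus is p units from the vertex along the axis: (h, k + p).

(-10, -7/2)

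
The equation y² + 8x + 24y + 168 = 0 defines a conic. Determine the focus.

Only y is squared. Complete the square in y: (y + 12)² = -8(x + 3).
Vertex (-3, -12); 4p = -8 so p = -2. Opens left.
Focus is p units from the vertex along the axis: (h + p, k).

(-5, -12)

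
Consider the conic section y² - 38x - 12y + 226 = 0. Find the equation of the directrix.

x = -9/2

Only y is squared. Complete the square in y: (y - 6)² = 38(x - 5).
Vertex (5, 6); 4p = 38 so p = 19/2. Opens right.
Directrix is the vertical line x = h − p = 5 − (19/2) = -9/2.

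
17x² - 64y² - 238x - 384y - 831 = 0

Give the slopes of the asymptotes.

Collect terms: 17(x² - 14x) -64(y² + 6y) = 831
17(x - 7)² -64(y + 3)² = 831 + 833 - 576 = 1088
Dividing both sides by 1088: (x - 7)²/64 - (y + 3)²/17 = 1
Hyperbola, center (7, -3), transverse axis horizontal; a² = 64, b² = 17.
For a horizontal hyperbola the asymptotes have slope ±b/a.
Here that is ±√17/8.

√17/8 and -√17/8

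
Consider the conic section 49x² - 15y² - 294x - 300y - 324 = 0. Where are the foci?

(3, -18) and (3, -2)

Group the x- and y-terms: 49(x² - 6x) -15(y² + 20y) = 324
Completing the square gives 49(x - 3)² -15(y + 10)² = 324 + 441 - 1500 = -735.
Divide through by -735 to get (y + 10)²/49 - (x - 3)²/15 = 1.
Hyperbola, center (3, -10), transverse axis vertical; a² = 49, b² = 15.
c² = a² + b² = 49 + 15 = 64, so c = 8.
Foci lie on the vertical axis through the center: (h, k ± c).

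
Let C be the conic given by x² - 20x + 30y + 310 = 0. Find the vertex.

(10, -7)

Only x is squared. Complete the square in x: (x - 10)² = -30(y + 7).
Vertex (10, -7); 4p = -30 so p = -15/2. Opens down.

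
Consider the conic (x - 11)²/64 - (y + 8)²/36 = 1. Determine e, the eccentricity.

Center (11, -8). The positive term is the x-term, so the transverse axis is horizontal; a² = 64, b² = 36.
c² = a² + b² = 100, so c = 10.
e = c/a = 10/8 = 5/4.

e = 5/4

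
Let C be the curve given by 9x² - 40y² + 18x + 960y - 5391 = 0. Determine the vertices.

(-1, 9) and (-1, 15)

Group: 9(x² + 2x) -40(y² - 24y) = 5391
Complete the square in x and y: 9(x + 1)² -40(y - 12)² = 5391 + 9 - 5760 = -360
Divide through by -360 to get (y - 12)²/9 - (x + 1)²/40 = 1.
Hyperbola, center (-1, 12), transverse axis vertical; a² = 9, b² = 40.
a = 3. Vertices at (h, k ± a).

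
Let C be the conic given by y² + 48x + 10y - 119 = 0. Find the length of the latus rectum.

Only y is squared. Complete the square in y: (y + 5)² = -48(x - 3).
Vertex (3, -5); 4p = -48 so p = -12. Opens left.
Latus rectum length = |4p| = 48.

48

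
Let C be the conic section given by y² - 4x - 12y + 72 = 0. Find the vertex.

(9, 6)

Only y is squared. Complete the square in y: (y - 6)² = 4(x - 9).
Vertex (9, 6); 4p = 4 so p = 1. Opens right.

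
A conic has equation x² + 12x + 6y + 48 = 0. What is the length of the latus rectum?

Only x is squared. Complete the square in x: (x + 6)² = -6(y + 2).
Vertex (-6, -2); 4p = -6 so p = -3/2. Opens down.
Latus rectum length = |4p| = 6.

6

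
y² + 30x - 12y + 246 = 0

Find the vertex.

Only y is squared. Complete the square in y: (y - 6)² = -30(x + 7).
Vertex (-7, 6); 4p = -30 so p = -15/2. Opens left.

(-7, 6)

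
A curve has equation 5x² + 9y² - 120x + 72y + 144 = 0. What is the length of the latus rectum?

40/3

5(x² - 24x) + 9(y² + 8y) = -144
5(x - 12)² + 9(y + 4)² = -144 + 720 + 144 = 720
Divide by 720: (x - 12)²/144 + (y + 4)²/80 = 1
Ellipse, center (12, -4), major axis horizontal; a² = 144, b² = 80.
Latus rectum length = 2b²/a = 2·80/12 = 40/3.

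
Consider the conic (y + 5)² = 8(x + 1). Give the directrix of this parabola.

Vertex (-1, -5); 4p = 8 so p = 2. Opens right.
Directrix is the vertical line x = h − p = -1 − (2) = -3.

x = -3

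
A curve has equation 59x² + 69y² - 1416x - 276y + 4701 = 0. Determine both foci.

Rearranging, 59(x² - 24x) + 69(y² - 4y) = -4701.
Completing the square gives 59(x - 12)² + 69(y - 2)² = -4701 + 8496 + 276 = 4071.
Dividing both sides by 4071: (x - 12)²/69 + (y - 2)²/59 = 1
Ellipse, center (12, 2), major axis horizontal; a² = 69, b² = 59.
c² = a² - b² = 69 - 59 = 10, so c = √10.
Foci lie on the horizontal axis through the center: (h ± c, k).

(12 - √10, 2) and (12 + √10, 2)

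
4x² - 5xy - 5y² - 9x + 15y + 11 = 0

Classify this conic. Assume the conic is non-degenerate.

hyperbola

A = 4, B = -5, C = -5.
Discriminant B² − 4AC = (-5)² − 4·4·(-5) = 105.
B² − 4AC > 0 ⇒ hyperbola.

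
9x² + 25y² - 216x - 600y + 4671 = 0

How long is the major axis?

10

Collect terms: 9(x² - 24x) + 25(y² - 24y) = -4671
Complete the square: 9(x - 12)² + 25(y - 12)² = -4671 + 1296 + 3600 = 225
Dividing both sides by 225: (x - 12)²/25 + (y - 12)²/9 = 1
Ellipse, center (12, 12), major axis horizontal; a² = 25, b² = 9.
a² = 25 so a = 5; the major axis has length 2a = 10.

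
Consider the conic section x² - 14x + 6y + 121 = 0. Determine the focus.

Only x is squared. Complete the square in x: (x - 7)² = -6(y + 12).
Vertex (7, -12); 4p = -6 so p = -3/2. Opens down.
Focus is p units from the vertex along the axis: (h, k + p).

(7, -27/2)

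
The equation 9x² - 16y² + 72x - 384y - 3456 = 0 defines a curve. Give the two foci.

9(x² + 8x) -16(y² + 24y) = 3456
Complete the square in x and y: 9(x + 4)² -16(y + 12)² = 3456 + 144 - 2304 = 1296
Divide by 1296: (x + 4)²/144 - (y + 12)²/81 = 1
Hyperbola, center (-4, -12), transverse axis horizontal; a² = 144, b² = 81.
c² = a² + b² = 144 + 81 = 225, so c = 15.
Foci lie on the horizontal axis through the center: (h ± c, k).

(-19, -12) and (11, -12)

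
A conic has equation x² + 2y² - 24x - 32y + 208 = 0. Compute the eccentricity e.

e = √2/2

Group the x- and y-terms: (x² - 24x) + 2(y² - 16y) = -208
(x - 12)² + 2(y - 8)² = -208 + 144 + 128 = 64
Divide through by 64 to get (x - 12)²/64 + (y - 8)²/32 = 1.
Ellipse, center (12, 8), major axis horizontal; a² = 64, b² = 32.
c² = a² - b² = 32, so c = 4√2.
e = c/a = 4√2/8 = √2/2.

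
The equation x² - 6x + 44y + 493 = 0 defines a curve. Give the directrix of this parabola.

y = 0

Only x is squared. Complete the square in x: (x - 3)² = -44(y + 11).
Vertex (3, -11); 4p = -44 so p = -11. Opens down.
Directrix is the horizontal line y = k − p = -11 − (-11) = 0.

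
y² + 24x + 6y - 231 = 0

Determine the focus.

(4, -3)

Only y is squared. Complete the square in y: (y + 3)² = -24(x - 10).
Vertex (10, -3); 4p = -24 so p = -6. Opens left.
Focus is p units from the vertex along the axis: (h + p, k).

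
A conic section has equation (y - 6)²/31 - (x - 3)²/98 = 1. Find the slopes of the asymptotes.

√62/14 and -√62/14

Center (3, 6). The positive term is the y-term, so the transverse axis is vertical; a² = 31, b² = 98.
For a vertical hyperbola the asymptotes have slope ±a/b.
Here that is ±√31/7√2 = ±√62/14.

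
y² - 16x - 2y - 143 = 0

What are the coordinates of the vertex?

(-9, 1)

Only y is squared. Complete the square in y: (y - 1)² = 16(x + 9).
Vertex (-9, 1); 4p = 16 so p = 4. Opens right.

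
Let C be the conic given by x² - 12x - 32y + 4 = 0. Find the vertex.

(6, -1)

Only x is squared. Complete the square in x: (x - 6)² = 32(y + 1).
Vertex (6, -1); 4p = 32 so p = 8. Opens up.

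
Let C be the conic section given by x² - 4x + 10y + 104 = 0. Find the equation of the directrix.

y = -15/2

Only x is squared. Complete the square in x: (x - 2)² = -10(y + 10).
Vertex (2, -10); 4p = -10 so p = -5/2. Opens down.
Directrix is the horizontal line y = k − p = -10 − (-5/2) = -15/2.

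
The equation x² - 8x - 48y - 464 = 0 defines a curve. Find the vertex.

Only x is squared. Complete the square in x: (x - 4)² = 48(y + 10).
Vertex (4, -10); 4p = 48 so p = 12. Opens up.

(4, -10)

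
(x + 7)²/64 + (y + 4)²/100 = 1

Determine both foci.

(-7, -10) and (-7, 2)

Center (-7, -4). The larger denominator 100 sits under the y-term, so the major axis is vertical; a² = 100, b² = 64.
c² = a² - b² = 100 - 64 = 36, so c = 6.
Foci lie on the vertical axis through the center: (h, k ± c).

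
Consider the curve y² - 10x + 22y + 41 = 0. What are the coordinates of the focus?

(-11/2, -11)

Only y is squared. Complete the square in y: (y + 11)² = 10(x + 8).
Vertex (-8, -11); 4p = 10 so p = 5/2. Opens right.
Focus is p units from the vertex along the axis: (h + p, k).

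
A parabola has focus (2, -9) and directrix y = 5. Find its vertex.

(2, -2)

The vertex is the midpoint between the focus and the directrix along the axis of symmetry.
Axis is vertical (directrix is horizontal). Vertex y-coordinate = (-9 + 5)/2 = -2; x-coordinate = 2.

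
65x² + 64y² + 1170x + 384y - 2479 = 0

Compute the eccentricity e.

Rearranging, 65(x² + 18x) + 64(y² + 6y) = 2479.
Complete the square: 65(x + 9)² + 64(y + 3)² = 2479 + 5265 + 576 = 8320
Divide through by 8320 to get (x + 9)²/128 + (y + 3)²/130 = 1.
Ellipse, center (-9, -3), major axis vertical; a² = 130, b² = 128.
c² = a² - b² = 2, so c = √2.
e = c/a = √2/√130 = √65/65.

e = √65/65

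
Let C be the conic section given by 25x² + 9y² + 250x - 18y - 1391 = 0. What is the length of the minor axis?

18

Group: 25(x² + 10x) + 9(y² - 2y) = 1391
Complete the square: 25(x + 5)² + 9(y - 1)² = 1391 + 625 + 9 = 2025
Divide through by 2025 to get (x + 5)²/81 + (y - 1)²/225 = 1.
Ellipse, center (-5, 1), major axis vertical; a² = 225, b² = 81.
b² = 81 so b = 9; the minor axis has length 2b = 18.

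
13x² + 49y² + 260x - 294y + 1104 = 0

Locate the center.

(-10, 3)

Group: 13(x² + 20x) + 49(y² - 6y) = -1104
13(x + 10)² + 49(y - 3)² = -1104 + 1300 + 441 = 637
Divide by 637: (x + 10)²/49 + (y - 3)²/13 = 1
Ellipse with center (-10, 3).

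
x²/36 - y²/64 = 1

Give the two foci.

Center (0, 0). The positive term is the x-term, so the transverse axis is horizontal; a² = 36, b² = 64.
c² = a² + b² = 36 + 64 = 100, so c = 10.
Foci lie on the horizontal axis through the center: (h ± c, k).

(-10, 0) and (10, 0)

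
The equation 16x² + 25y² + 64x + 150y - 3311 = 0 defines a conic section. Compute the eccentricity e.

e = 3/5

Rearranging, 16(x² + 4x) + 25(y² + 6y) = 3311.
Completing the square gives 16(x + 2)² + 25(y + 3)² = 3311 + 64 + 225 = 3600.
Divide by 3600: (x + 2)²/225 + (y + 3)²/144 = 1
Ellipse, center (-2, -3), major axis horizontal; a² = 225, b² = 144.
c² = a² - b² = 81, so c = 9.
e = c/a = 9/15 = 3/5.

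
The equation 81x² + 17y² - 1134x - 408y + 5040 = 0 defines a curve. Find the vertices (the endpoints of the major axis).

Group: 81(x² - 14x) + 17(y² - 24y) = -5040
Complete the square: 81(x - 7)² + 17(y - 12)² = -5040 + 3969 + 2448 = 1377
Dividing both sides by 1377: (x - 7)²/17 + (y - 12)²/81 = 1
Ellipse, center (7, 12), major axis vertical; a² = 81, b² = 17.
a = 9. Vertices at (h, k ± a).

(7, 3) and (7, 21)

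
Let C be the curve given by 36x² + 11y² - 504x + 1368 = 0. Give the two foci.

(7, -5) and (7, 5)

Group: 36(x² - 14x) + 11y² = -1368
Complete the square: 36(x - 7)² + 11y² = -1368 + 1764 + 0 = 396
Divide through by 396 to get (x - 7)²/11 + y²/36 = 1.
Ellipse, center (7, 0), major axis vertical; a² = 36, b² = 11.
c² = a² - b² = 36 - 11 = 25, so c = 5.
Foci lie on the vertical axis through the center: (h, k ± c).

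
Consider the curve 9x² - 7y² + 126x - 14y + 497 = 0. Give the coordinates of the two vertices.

(-7, -4) and (-7, 2)

9(x² + 14x) -7(y² + 2y) = -497
9(x + 7)² -7(y + 1)² = -497 + 441 - 7 = -63
Divide by -63: (y + 1)²/9 - (x + 7)²/7 = 1
Hyperbola, center (-7, -1), transverse axis vertical; a² = 9, b² = 7.
a = 3. Vertices at (h, k ± a).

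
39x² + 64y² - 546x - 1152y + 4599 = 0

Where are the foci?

(2, 9) and (12, 9)

Rearranging, 39(x² - 14x) + 64(y² - 18y) = -4599.
Completing the square gives 39(x - 7)² + 64(y - 9)² = -4599 + 1911 + 5184 = 2496.
Divide by 2496: (x - 7)²/64 + (y - 9)²/39 = 1
Ellipse, center (7, 9), major axis horizontal; a² = 64, b² = 39.
c² = a² - b² = 64 - 39 = 25, so c = 5.
Foci lie on the horizontal axis through the center: (h ± c, k).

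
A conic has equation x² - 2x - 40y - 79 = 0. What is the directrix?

y = -12

Only x is squared. Complete the square in x: (x - 1)² = 40(y + 2).
Vertex (1, -2); 4p = 40 so p = 10. Opens up.
Directrix is the horizontal line y = k − p = -2 − (10) = -12.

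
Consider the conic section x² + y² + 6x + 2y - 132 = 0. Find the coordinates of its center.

Group: (x² + 6x) + (y² + 2y) = 132
(x + 3)² + (y + 1)² = 132 + 9 + 1 = 142
So (x + 3)² + (y + 1)² = 142.
Circle centered at (-3, -1) with r² = 142.

(-3, -1)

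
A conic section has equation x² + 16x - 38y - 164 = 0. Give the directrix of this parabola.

y = -31/2

Only x is squared. Complete the square in x: (x + 8)² = 38(y + 6).
Vertex (-8, -6); 4p = 38 so p = 19/2. Opens up.
Directrix is the horizontal line y = k − p = -6 − (19/2) = -31/2.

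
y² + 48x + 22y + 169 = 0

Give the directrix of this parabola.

x = 11

Only y is squared. Complete the square in y: (y + 11)² = -48(x + 1).
Vertex (-1, -11); 4p = -48 so p = -12. Opens left.
Directrix is the vertical line x = h − p = -1 − (-12) = 11.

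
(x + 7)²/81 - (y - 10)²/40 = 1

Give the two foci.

(-18, 10) and (4, 10)

Center (-7, 10). The positive term is the x-term, so the transverse axis is horizontal; a² = 81, b² = 40.
c² = a² + b² = 81 + 40 = 121, so c = 11.
Foci lie on the horizontal axis through the center: (h ± c, k).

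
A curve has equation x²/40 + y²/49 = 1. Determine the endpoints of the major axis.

(0, -7) and (0, 7)

Center (0, 0). The larger denominator 49 sits under the y-term, so the major axis is vertical; a² = 49, b² = 40.
a = 7. Vertices at (h, k ± a).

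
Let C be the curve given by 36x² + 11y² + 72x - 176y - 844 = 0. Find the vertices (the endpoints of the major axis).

(-1, -4) and (-1, 20)

Rearranging, 36(x² + 2x) + 11(y² - 16y) = 844.
Complete the square in x and y: 36(x + 1)² + 11(y - 8)² = 844 + 36 + 704 = 1584
Dividing both sides by 1584: (x + 1)²/44 + (y - 8)²/144 = 1
Ellipse, center (-1, 8), major axis vertical; a² = 144, b² = 44.
a = 12. Vertices at (h, k ± a).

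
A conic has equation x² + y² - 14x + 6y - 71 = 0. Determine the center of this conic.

(7, -3)

Collect terms: (x² - 14x) + (y² + 6y) = 71
Completing the square gives (x - 7)² + (y + 3)² = 71 + 49 + 9 = 129.
So (x - 7)² + (y + 3)² = 129.
Circle centered at (7, -3) with r² = 129.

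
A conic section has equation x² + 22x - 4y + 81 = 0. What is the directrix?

y = -11

Only x is squared. Complete the square in x: (x + 11)² = 4(y + 10).
Vertex (-11, -10); 4p = 4 so p = 1. Opens up.
Directrix is the horizontal line y = k − p = -10 − (1) = -11.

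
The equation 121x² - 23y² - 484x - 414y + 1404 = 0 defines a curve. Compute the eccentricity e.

e = 12/11

Group the x- and y-terms: 121(x² - 4x) -23(y² + 18y) = -1404
121(x - 2)² -23(y + 9)² = -1404 + 484 - 1863 = -2783
Divide through by -2783 to get (y + 9)²/121 - (x - 2)²/23 = 1.
Hyperbola, center (2, -9), transverse axis vertical; a² = 121, b² = 23.
c² = a² + b² = 144, so c = 12.
e = c/a = 12/11.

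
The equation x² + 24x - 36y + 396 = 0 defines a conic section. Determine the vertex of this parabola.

(-12, 7)

Only x is squared. Complete the square in x: (x + 12)² = 36(y - 7).
Vertex (-12, 7); 4p = 36 so p = 9. Opens up.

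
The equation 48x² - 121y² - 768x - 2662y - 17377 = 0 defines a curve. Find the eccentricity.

e = 13/11

48(x² - 16x) -121(y² + 22y) = 17377
Completing the square gives 48(x - 8)² -121(y + 11)² = 17377 + 3072 - 14641 = 5808.
Divide by 5808: (x - 8)²/121 - (y + 11)²/48 = 1
Hyperbola, center (8, -11), transverse axis horizontal; a² = 121, b² = 48.
c² = a² + b² = 169, so c = 13.
e = c/a = 13/11.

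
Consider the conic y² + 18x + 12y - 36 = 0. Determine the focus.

Only y is squared. Complete the square in y: (y + 6)² = -18(x - 4).
Vertex (4, -6); 4p = -18 so p = -9/2. Opens left.
Focus is p units from the vertex along the axis: (h + p, k).

(-1/2, -6)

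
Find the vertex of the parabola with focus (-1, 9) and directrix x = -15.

(-8, 9)

The vertex is the midpoint between the focus and the directrix along the axis of symmetry.
Axis is horizontal (directrix is vertical). Vertex x-coordinate = (-1 + (-15))/2 = -8; y-coordinate = 9.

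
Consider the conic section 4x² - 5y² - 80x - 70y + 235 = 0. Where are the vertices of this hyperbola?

Group: 4(x² - 20x) -5(y² + 14y) = -235
4(x - 10)² -5(y + 7)² = -235 + 400 - 245 = -80
Divide by -80: (y + 7)²/16 - (x - 10)²/20 = 1
Hyperbola, center (10, -7), transverse axis vertical; a² = 16, b² = 20.
a = 4. Vertices at (h, k ± a).

(10, -11) and (10, -3)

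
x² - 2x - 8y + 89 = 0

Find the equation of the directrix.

y = 9

Only x is squared. Complete the square in x: (x - 1)² = 8(y - 11).
Vertex (1, 11); 4p = 8 so p = 2. Opens up.
Directrix is the horizontal line y = k − p = 11 − (2) = 9.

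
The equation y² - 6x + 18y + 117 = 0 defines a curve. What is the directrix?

x = 9/2

Only y is squared. Complete the square in y: (y + 9)² = 6(x - 6).
Vertex (6, -9); 4p = 6 so p = 3/2. Opens right.
Directrix is the vertical line x = h − p = 6 − (3/2) = 9/2.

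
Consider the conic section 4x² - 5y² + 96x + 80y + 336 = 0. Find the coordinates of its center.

(-12, 8)

Group: 4(x² + 24x) -5(y² - 16y) = -336
Completing the square gives 4(x + 12)² -5(y - 8)² = -336 + 576 - 320 = -80.
Divide through by -80 to get (y - 8)²/16 - (x + 12)²/20 = 1.
Hyperbola with center (-12, 8).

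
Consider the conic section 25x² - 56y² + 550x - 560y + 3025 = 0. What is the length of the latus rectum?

Rearranging, 25(x² + 22x) -56(y² + 10y) = -3025.
25(x + 11)² -56(y + 5)² = -3025 + 3025 - 1400 = -1400
Dividing both sides by -1400: (y + 5)²/25 - (x + 11)²/56 = 1
Hyperbola, center (-11, -5), transverse axis vertical; a² = 25, b² = 56.
Latus rectum length = 2b²/a = 2·56/5 = 112/5.

112/5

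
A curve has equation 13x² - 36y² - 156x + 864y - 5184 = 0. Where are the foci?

(-1, 12) and (13, 12)

Rearranging, 13(x² - 12x) -36(y² - 24y) = 5184.
13(x - 6)² -36(y - 12)² = 5184 + 468 - 5184 = 468
Divide by 468: (x - 6)²/36 - (y - 12)²/13 = 1
Hyperbola, center (6, 12), transverse axis horizontal; a² = 36, b² = 13.
c² = a² + b² = 36 + 13 = 49, so c = 7.
Foci lie on the horizontal axis through the center: (h ± c, k).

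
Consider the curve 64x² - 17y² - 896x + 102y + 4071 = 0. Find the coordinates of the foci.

(7, -6) and (7, 12)

64(x² - 14x) -17(y² - 6y) = -4071
64(x - 7)² -17(y - 3)² = -4071 + 3136 - 153 = -1088
Divide by -1088: (y - 3)²/64 - (x - 7)²/17 = 1
Hyperbola, center (7, 3), transverse axis vertical; a² = 64, b² = 17.
c² = a² + b² = 64 + 17 = 81, so c = 9.
Foci lie on the vertical axis through the center: (h, k ± c).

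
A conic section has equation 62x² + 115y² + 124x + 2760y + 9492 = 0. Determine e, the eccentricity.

e = √6095/115

Rearranging, 62(x² + 2x) + 115(y² + 24y) = -9492.
Completing the square gives 62(x + 1)² + 115(y + 12)² = -9492 + 62 + 16560 = 7130.
Divide through by 7130 to get (x + 1)²/115 + (y + 12)²/62 = 1.
Ellipse, center (-1, -12), major axis horizontal; a² = 115, b² = 62.
c² = a² - b² = 53, so c = √53.
e = c/a = √53/√115 = √6095/115.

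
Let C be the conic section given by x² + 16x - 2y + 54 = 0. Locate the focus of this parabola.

(-8, -9/2)

Only x is squared. Complete the square in x: (x + 8)² = 2(y + 5).
Vertex (-8, -5); 4p = 2 so p = 1/2. Opens up.
Focus is p units from the vertex along the axis: (h, k + p).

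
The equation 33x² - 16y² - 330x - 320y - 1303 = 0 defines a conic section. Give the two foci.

(-2, -10) and (12, -10)

Rearranging, 33(x² - 10x) -16(y² + 20y) = 1303.
Completing the square gives 33(x - 5)² -16(y + 10)² = 1303 + 825 - 1600 = 528.
Divide by 528: (x - 5)²/16 - (y + 10)²/33 = 1
Hyperbola, center (5, -10), transverse axis horizontal; a² = 16, b² = 33.
c² = a² + b² = 16 + 33 = 49, so c = 7.
Foci lie on the horizontal axis through the center: (h ± c, k).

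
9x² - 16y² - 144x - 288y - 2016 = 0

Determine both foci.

(-7, -9) and (23, -9)

Group the x- and y-terms: 9(x² - 16x) -16(y² + 18y) = 2016
Complete the square: 9(x - 8)² -16(y + 9)² = 2016 + 576 - 1296 = 1296
Dividing both sides by 1296: (x - 8)²/144 - (y + 9)²/81 = 1
Hyperbola, center (8, -9), transverse axis horizontal; a² = 144, b² = 81.
c² = a² + b² = 144 + 81 = 225, so c = 15.
Foci lie on the horizontal axis through the center: (h ± c, k).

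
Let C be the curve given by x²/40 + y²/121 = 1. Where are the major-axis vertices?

(0, -11) and (0, 11)

Center (0, 0). The larger denominator 121 sits under the y-term, so the major axis is vertical; a² = 121, b² = 40.
a = 11. Vertices at (h, k ± a).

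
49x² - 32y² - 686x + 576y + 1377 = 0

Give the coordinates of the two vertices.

Collect terms: 49(x² - 14x) -32(y² - 18y) = -1377
Completing the square gives 49(x - 7)² -32(y - 9)² = -1377 + 2401 - 2592 = -1568.
Divide by -1568: (y - 9)²/49 - (x - 7)²/32 = 1
Hyperbola, center (7, 9), transverse axis vertical; a² = 49, b² = 32.
a = 7. Vertices at (h, k ± a).

(7, 2) and (7, 16)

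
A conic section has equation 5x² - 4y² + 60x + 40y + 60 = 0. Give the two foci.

Collect terms: 5(x² + 12x) -4(y² - 10y) = -60
Complete the square in x and y: 5(x + 6)² -4(y - 5)² = -60 + 180 - 100 = 20
Dividing both sides by 20: (x + 6)²/4 - (y - 5)²/5 = 1
Hyperbola, center (-6, 5), transverse axis horizontal; a² = 4, b² = 5.
c² = a² + b² = 4 + 5 = 9, so c = 3.
Foci lie on the horizontal axis through the center: (h ± c, k).

(-9, 5) and (-3, 5)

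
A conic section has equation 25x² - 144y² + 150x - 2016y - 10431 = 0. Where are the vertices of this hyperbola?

Group the x- and y-terms: 25(x² + 6x) -144(y² + 14y) = 10431
Complete the square: 25(x + 3)² -144(y + 7)² = 10431 + 225 - 7056 = 3600
Divide through by 3600 to get (x + 3)²/144 - (y + 7)²/25 = 1.
Hyperbola, center (-3, -7), transverse axis horizontal; a² = 144, b² = 25.
a = 12. Vertices at (h ± a, k).

(-15, -7) and (9, -7)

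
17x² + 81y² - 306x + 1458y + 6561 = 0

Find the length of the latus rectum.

Collect terms: 17(x² - 18x) + 81(y² + 18y) = -6561
Complete the square: 17(x - 9)² + 81(y + 9)² = -6561 + 1377 + 6561 = 1377
Divide by 1377: (x - 9)²/81 + (y + 9)²/17 = 1
Ellipse, center (9, -9), major axis horizontal; a² = 81, b² = 17.
Latus rectum length = 2b²/a = 2·17/9 = 34/9.

34/9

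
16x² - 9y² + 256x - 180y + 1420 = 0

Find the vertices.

(-8, -22) and (-8, 2)

Collect terms: 16(x² + 16x) -9(y² + 20y) = -1420
Completing the square gives 16(x + 8)² -9(y + 10)² = -1420 + 1024 - 900 = -1296.
Divide by -1296: (y + 10)²/144 - (x + 8)²/81 = 1
Hyperbola, center (-8, -10), transverse axis vertical; a² = 144, b² = 81.
a = 12. Vertices at (h, k ± a).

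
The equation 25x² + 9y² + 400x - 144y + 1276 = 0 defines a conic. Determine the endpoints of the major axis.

(-8, -2) and (-8, 18)

Collect terms: 25(x² + 16x) + 9(y² - 16y) = -1276
25(x + 8)² + 9(y - 8)² = -1276 + 1600 + 576 = 900
Divide by 900: (x + 8)²/36 + (y - 8)²/100 = 1
Ellipse, center (-8, 8), major axis vertical; a² = 100, b² = 36.
a = 10. Vertices at (h, k ± a).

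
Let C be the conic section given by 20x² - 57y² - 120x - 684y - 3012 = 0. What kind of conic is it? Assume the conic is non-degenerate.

hyperbola

No xy term. Coefficients of x² and y² are A = 20, C = -57.
A and C have opposite signs ⇒ hyperbola.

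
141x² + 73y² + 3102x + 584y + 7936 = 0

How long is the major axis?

2√141

Group: 141(x² + 22x) + 73(y² + 8y) = -7936
Complete the square in x and y: 141(x + 11)² + 73(y + 4)² = -7936 + 17061 + 1168 = 10293
Divide through by 10293 to get (x + 11)²/73 + (y + 4)²/141 = 1.
Ellipse, center (-11, -4), major axis vertical; a² = 141, b² = 73.
a² = 141 so a = √141; the major axis has length 2a = 2√141.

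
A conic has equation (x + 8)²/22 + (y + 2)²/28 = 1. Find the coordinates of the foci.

(-8, -2 - √6) and (-8, -2 + √6)

Center (-8, -2). The larger denominator 28 sits under the y-term, so the major axis is vertical; a² = 28, b² = 22.
c² = a² - b² = 28 - 22 = 6, so c = √6.
Foci lie on the vertical axis through the center: (h, k ± c).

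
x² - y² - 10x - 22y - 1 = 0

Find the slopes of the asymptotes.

1 and -1

Collect terms: (x² - 10x) -(y² + 22y) = 1
Completing the square gives (x - 5)² -(y + 11)² = 1 + 25 - 121 = -95.
Dividing both sides by -95: (y + 11)²/95 - (x - 5)²/95 = 1
Hyperbola, center (5, -11), transverse axis vertical; a² = 95, b² = 95.
For a vertical hyperbola the asymptotes have slope ±a/b.
Here that is ±√95/√95 = ±1.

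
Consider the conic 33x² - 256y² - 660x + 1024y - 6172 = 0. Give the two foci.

Group: 33(x² - 20x) -256(y² - 4y) = 6172
33(x - 10)² -256(y - 2)² = 6172 + 3300 - 1024 = 8448
Divide by 8448: (x - 10)²/256 - (y - 2)²/33 = 1
Hyperbola, center (10, 2), transverse axis horizontal; a² = 256, b² = 33.
c² = a² + b² = 256 + 33 = 289, so c = 17.
Foci lie on the horizontal axis through the center: (h ± c, k).

(-7, 2) and (27, 2)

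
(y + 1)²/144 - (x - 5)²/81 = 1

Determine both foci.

Center (5, -1). The positive term is the y-term, so the transverse axis is vertical; a² = 144, b² = 81.
c² = a² + b² = 144 + 81 = 225, so c = 15.
Foci lie on the vertical axis through the center: (h, k ± c).

(5, -16) and (5, 14)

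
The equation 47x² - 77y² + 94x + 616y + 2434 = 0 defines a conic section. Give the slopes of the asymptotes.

Collect terms: 47(x² + 2x) -77(y² - 8y) = -2434
47(x + 1)² -77(y - 4)² = -2434 + 47 - 1232 = -3619
Divide through by -3619 to get (y - 4)²/47 - (x + 1)²/77 = 1.
Hyperbola, center (-1, 4), transverse axis vertical; a² = 47, b² = 77.
For a vertical hyperbola the asymptotes have slope ±a/b.
Here that is ±√47/√77 = ±√3619/77.

√3619/77 and -√3619/77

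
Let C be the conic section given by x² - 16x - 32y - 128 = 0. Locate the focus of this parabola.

Only x is squared. Complete the square in x: (x - 8)² = 32(y + 6).
Vertex (8, -6); 4p = 32 so p = 8. Opens up.
Focus is p units from the vertex along the axis: (h, k + p).

(8, 2)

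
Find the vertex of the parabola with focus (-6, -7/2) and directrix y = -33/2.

The vertex is the midpoint between the focus and the directrix along the axis of symmetry.
Axis is vertical (directrix is horizontal). Vertex y-coordinate = (-7/2 + (-33/2))/2 = -10; x-coordinate = -6.

(-6, -10)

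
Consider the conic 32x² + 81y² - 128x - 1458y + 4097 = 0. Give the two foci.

(-5, 9) and (9, 9)

Collect terms: 32(x² - 4x) + 81(y² - 18y) = -4097
32(x - 2)² + 81(y - 9)² = -4097 + 128 + 6561 = 2592
Divide by 2592: (x - 2)²/81 + (y - 9)²/32 = 1
Ellipse, center (2, 9), major axis horizontal; a² = 81, b² = 32.
c² = a² - b² = 81 - 32 = 49, so c = 7.
Foci lie on the horizontal axis through the center: (h ± c, k).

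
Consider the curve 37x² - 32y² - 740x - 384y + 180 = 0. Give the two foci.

(10 - √138, -6) and (10 + √138, -6)

37(x² - 20x) -32(y² + 12y) = -180
Completing the square gives 37(x - 10)² -32(y + 6)² = -180 + 3700 - 1152 = 2368.
Dividing both sides by 2368: (x - 10)²/64 - (y + 6)²/74 = 1
Hyperbola, center (10, -6), transverse axis horizontal; a² = 64, b² = 74.
c² = a² + b² = 64 + 74 = 138, so c = √138.
Foci lie on the horizontal axis through the center: (h ± c, k).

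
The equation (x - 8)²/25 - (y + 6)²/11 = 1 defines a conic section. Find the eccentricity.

Center (8, -6). The positive term is the x-term, so the transverse axis is horizontal; a² = 25, b² = 11.
c² = a² + b² = 36, so c = 6.
e = c/a = 6/5.

e = 6/5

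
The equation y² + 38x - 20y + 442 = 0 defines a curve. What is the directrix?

Only y is squared. Complete the square in y: (y - 10)² = -38(x + 9).
Vertex (-9, 10); 4p = -38 so p = -19/2. Opens left.
Directrix is the vertical line x = h − p = -9 − (-19/2) = 1/2.

x = 1/2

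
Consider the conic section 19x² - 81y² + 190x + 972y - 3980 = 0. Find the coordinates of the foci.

(-15, 6) and (5, 6)

19(x² + 10x) -81(y² - 12y) = 3980
Completing the square gives 19(x + 5)² -81(y - 6)² = 3980 + 475 - 2916 = 1539.
Dividing both sides by 1539: (x + 5)²/81 - (y - 6)²/19 = 1
Hyperbola, center (-5, 6), transverse axis horizontal; a² = 81, b² = 19.
c² = a² + b² = 81 + 19 = 100, so c = 10.
Foci lie on the horizontal axis through the center: (h ± c, k).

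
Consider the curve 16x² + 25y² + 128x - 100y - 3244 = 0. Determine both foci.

(-13, 2) and (5, 2)

Collect terms: 16(x² + 8x) + 25(y² - 4y) = 3244
Completing the square gives 16(x + 4)² + 25(y - 2)² = 3244 + 256 + 100 = 3600.
Divide through by 3600 to get (x + 4)²/225 + (y - 2)²/144 = 1.
Ellipse, center (-4, 2), major axis horizontal; a² = 225, b² = 144.
c² = a² - b² = 225 - 144 = 81, so c = 9.
Foci lie on the horizontal axis through the center: (h ± c, k).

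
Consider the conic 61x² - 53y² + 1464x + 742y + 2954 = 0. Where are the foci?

Rearranging, 61(x² + 24x) -53(y² - 14y) = -2954.
Complete the square in x and y: 61(x + 12)² -53(y - 7)² = -2954 + 8784 - 2597 = 3233
Dividing both sides by 3233: (x + 12)²/53 - (y - 7)²/61 = 1
Hyperbola, center (-12, 7), transverse axis horizontal; a² = 53, b² = 61.
c² = a² + b² = 53 + 61 = 114, so c = √114.
Foci lie on the horizontal axis through the center: (h ± c, k).

(-12 - √114, 7) and (-12 + √114, 7)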